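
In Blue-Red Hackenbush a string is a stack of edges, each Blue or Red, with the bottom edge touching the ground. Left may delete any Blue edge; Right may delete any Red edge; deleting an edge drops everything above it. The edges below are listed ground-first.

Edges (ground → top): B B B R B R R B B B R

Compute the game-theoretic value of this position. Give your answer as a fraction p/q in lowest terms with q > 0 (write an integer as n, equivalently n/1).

669/256

Build g(s[:k]) for k = 1..11, string s = B B B R B R R B B B R.
step 1: add B to get B; options L={ 0 } R={ (no moves) } ⇒ 1
step 2: add B to get BB; options L={ 0, 1 } R={ (no moves) } ⇒ 2
step 3: add B to get BBB; options L={ 0, 1, 2 } R={ (no moves) } ⇒ 3
step 4: add R to get BBBR; options L={ 0, 1, 2 } R={ 3 } ⇒ 5/2
step 5: add B to get BBBRB; options L={ 0, 1, 2, 5/2 } R={ 3 } ⇒ 11/4
step 6: add R to get BBBRBR; options L={ 0, 1, 2, 5/2 } R={ 11/4, 3 } ⇒ 21/8
step 7: add R to get BBBRBRR; options L={ 0, 1, 2, 5/2 } R={ 21/8, 11/4, 3 } ⇒ 41/16
step 8: add B to get BBBRBRRB; options L={ 0, 1, 2, 5/2, 41/16 } R={ 21/8, 11/4, 3 } ⇒ 83/32
step 9: add B to get BBBRBRRBB; options L={ 0, 1, 2, 5/2, 41/16, 83/32 } R={ 21/8, 11/4, 3 } ⇒ 167/64
step 10: add B to get BBBRBRRBBB; options L={ 0, 1, 2, 5/2, 41/16, 83/32, 167/64 } R={ 21/8, 11/4, 3 } ⇒ 335/128
step 11: add R to get BBBRBRRBBBR; options L={ 0, 1, 2, 5/2, 41/16, 83/32, 167/64 } R={ 335/128, 21/8, 11/4, 3 } ⇒ 669/256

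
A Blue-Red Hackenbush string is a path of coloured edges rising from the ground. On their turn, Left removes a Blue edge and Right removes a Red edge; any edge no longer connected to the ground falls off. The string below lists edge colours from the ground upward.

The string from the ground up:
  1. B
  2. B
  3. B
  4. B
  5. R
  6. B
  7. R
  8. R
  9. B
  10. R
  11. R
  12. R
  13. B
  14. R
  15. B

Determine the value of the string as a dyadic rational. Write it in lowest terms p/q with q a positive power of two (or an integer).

G_1 [B]  L=[0]  R=[·]  ⇒ 1
G_2 [BB]  L=[0, 1]  R=[·]  ⇒ 2
G_3 [BBB]  L=[0, 1, 2]  R=[·]  ⇒ 3
G_4 [BBBB]  L=[0, 1, 2, 3]  R=[·]  ⇒ 4
G_5 [BBBBR]  L=[0, 1, 2, 3]  R=[4]  ⇒ 7/2
G_6 [BBBBRB]  L=[0, 1, 2, 3, 7/2]  R=[4]  ⇒ 15/4
G_7 [BBBBRBR]  L=[0, 1, 2, 3, 7/2]  R=[15/4, 4]  ⇒ 29/8
G_8 [BBBBRBRR]  L=[0, 1, 2, 3, 7/2]  R=[29/8, 15/4, 4]  ⇒ 57/16
G_9 [BBBBRBRRB]  L=[0, 1, 2, 3, 7/2, 57/16]  R=[29/8, 15/4, 4]  ⇒ 115/32
G_10 [BBBBRBRRBR]  L=[0, 1, 2, 3, 7/2, 57/16]  R=[115/32, 29/8, 15/4, 4]  ⇒ 229/64
G_11 [BBBBRBRRBRR]  L=[0, 1, 2, 3, 7/2, 57/16]  R=[229/64, 115/32, 29/8, 15/4, 4]  ⇒ 457/128
G_12 [BBBBRBRRBRRR]  L=[0, 1, 2, 3, 7/2, 57/16]  R=[457/128, 229/64, 115/32, 29/8, 15/4, 4]  ⇒ 913/256
G_13 [BBBBRBRRBRRRB]  L=[0, 1, 2, 3, 7/2, 57/16, 913/256]  R=[457/128, 229/64, 115/32, 29/8, 15/4, 4]  ⇒ 1827/512
G_14 [BBBBRBRRBRRRBR]  L=[0, 1, 2, 3, 7/2, 57/16, 913/256]  R=[1827/512, 457/128, 229/64, 115/32, 29/8, 15/4, 4]  ⇒ 3653/1024
G_15 [BBBBRBRRBRRRBRB]  L=[0, 1, 2, 3, 7/2, 57/16, 913/256, 3653/1024]  R=[1827/512, 457/128, 229/64, 115/32, 29/8, 15/4, 4]  ⇒ 7307/2048

7307/2048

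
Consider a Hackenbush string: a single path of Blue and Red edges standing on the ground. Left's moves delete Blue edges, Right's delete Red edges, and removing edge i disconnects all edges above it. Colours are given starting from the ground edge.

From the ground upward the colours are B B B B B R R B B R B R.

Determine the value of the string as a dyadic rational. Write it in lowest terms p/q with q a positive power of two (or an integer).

Prefix values for B B B B B R R B B R B R via {L|R} + simplicity:
v(B) = { 0 | — } => 1
v(BB) = { 0 1 | — } => 2
v(BBB) = { 0 1 2 | — } => 3
v(BBBB) = { 0 1 2 3 | — } => 4
v(BBBBB) = { 0 1 2 3 4 | — } => 5
v(BBBBBR) = { 0 1 2 3 4 | 5 } => 9/2
v(BBBBBRR) = { 0 1 2 3 4 | 9/2 5 } => 17/4
v(BBBBBRRB) = { 0 1 2 3 4 17/4 | 9/2 5 } => 35/8
v(BBBBBRRBB) = { 0 1 2 3 4 17/4 35/8 | 9/2 5 } => 71/16
v(BBBBBRRBBR) = { 0 1 2 3 4 17/4 35/8 | 71/16 9/2 5 } => 141/32
v(BBBBBRRBBRB) = { 0 1 2 3 4 17/4 35/8 141/32 | 71/16 9/2 5 } => 283/64
v(BBBBBRRBBRBR) = { 0 1 2 3 4 17/4 35/8 141/32 | 283/64 71/16 9/2 5 } => 565/128

565/128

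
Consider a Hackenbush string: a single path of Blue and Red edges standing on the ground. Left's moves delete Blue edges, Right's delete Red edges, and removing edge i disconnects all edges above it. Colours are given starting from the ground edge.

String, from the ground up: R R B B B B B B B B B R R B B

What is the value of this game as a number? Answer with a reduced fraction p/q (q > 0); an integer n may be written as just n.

-8217/8192

Build g(s[:k]) for k = 1..15, string s = R R B B B B B B B B B R R B B.
R: Left { · }, Right { 0 } -> simplest -1
RR: Left { · }, Right { -1,0 } -> simplest -2
RRB: Left { -2 }, Right { -1,0 } -> simplest -3/2
RRBB: Left { -2,-3/2 }, Right { -1,0 } -> simplest -5/4
RRBBB: Left { -2,-3/2,-5/4 }, Right { -1,0 } -> simplest -9/8
RRBBBB: Left { -2,-3/2,-5/4,-9/8 }, Right { -1,0 } -> simplest -17/16
RRBBBBB: Left { -2,-3/2,-5/4,-9/8,-17/16 }, Right { -1,0 } -> simplest -33/32
RRBBBBBB: Left { -2,-3/2,-5/4,-9/8,-17/16,-33/32 }, Right { -1,0 } -> simplest -65/64
RRBBBBBBB: Left { -2,-3/2,-5/4,-9/8,-17/16,-33/32,-65/64 }, Right { -1,0 } -> simplest -129/128
RRBBBBBBBB: Left { -2,-3/2,-5/4,-9/8,-17/16,-33/32,-65/64,-129/128 }, Right { -1,0 } -> simplest -257/256
RRBBBBBBBBB: Left { -2,-3/2,-5/4,-9/8,-17/16,-33/32,-65/64,-129/128,-257/256 }, Right { -1,0 } -> simplest -513/512
RRBBBBBBBBBR: Left { -2,-3/2,-5/4,-9/8,-17/16,-33/32,-65/64,-129/128,-257/256 }, Right { -513/512,-1,0 } -> simplest -1027/1024
RRBBBBBBBBBRR: Left { -2,-3/2,-5/4,-9/8,-17/16,-33/32,-65/64,-129/128,-257/256 }, Right { -1027/1024,-513/512,-1,0 } -> simplest -2055/2048
RRBBBBBBBBBRRB: Left { -2,-3/2,-5/4,-9/8,-17/16,-33/32,-65/64,-129/128,-257/256,-2055/2048 }, Right { -1027/1024,-513/512,-1,0 } -> simplest -4109/4096
RRBBBBBBBBBRRBB: Left { -2,-3/2,-5/4,-9/8,-17/16,-33/32,-65/64,-129/128,-257/256,-2055/2048,-4109/4096 }, Right { -1027/1024,-513/512,-1,0 } -> simplest -8217/8192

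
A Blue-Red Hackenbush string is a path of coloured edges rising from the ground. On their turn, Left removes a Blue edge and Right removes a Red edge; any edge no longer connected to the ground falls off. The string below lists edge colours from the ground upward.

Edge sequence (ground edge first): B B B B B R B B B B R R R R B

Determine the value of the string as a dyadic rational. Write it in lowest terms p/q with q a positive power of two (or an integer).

G_1 [B]  L=[0]  R=[∅]  — 1
G_2 [BB]  L=[0,1]  R=[∅]  — 2
G_3 [BBB]  L=[0,1,2]  R=[∅]  — 3
G_4 [BBBB]  L=[0,1,2,3]  R=[∅]  — 4
G_5 [BBBBB]  L=[0,1,2,3,4]  R=[∅]  — 5
G_6 [BBBBBR]  L=[0,1,2,3,4]  R=[5]  — 9/2
G_7 [BBBBBRB]  L=[0,1,2,3,4,9/2]  R=[5]  — 19/4
G_8 [BBBBBRBB]  L=[0,1,2,3,4,9/2,19/4]  R=[5]  — 39/8
G_9 [BBBBBRBBB]  L=[0,1,2,3,4,9/2,19/4,39/8]  R=[5]  — 79/16
G_10 [BBBBBRBBBB]  L=[0,1,2,3,4,9/2,19/4,39/8,79/16]  R=[5]  — 159/32
G_11 [BBBBBRBBBBR]  L=[0,1,2,3,4,9/2,19/4,39/8,79/16]  R=[159/32,5]  — 317/64
G_12 [BBBBBRBBBBRR]  L=[0,1,2,3,4,9/2,19/4,39/8,79/16]  R=[317/64,159/32,5]  — 633/128
G_13 [BBBBBRBBBBRRR]  L=[0,1,2,3,4,9/2,19/4,39/8,79/16]  R=[633/128,317/64,159/32,5]  — 1265/256
G_14 [BBBBBRBBBBRRRR]  L=[0,1,2,3,4,9/2,19/4,39/8,79/16]  R=[1265/256,633/128,317/64,159/32,5]  — 2529/512
G_15 [BBBBBRBBBBRRRRB]  L=[0,1,2,3,4,9/2,19/4,39/8,79/16,2529/512]  R=[1265/256,633/128,317/64,159/32,5]  — 5059/1024

5059/1024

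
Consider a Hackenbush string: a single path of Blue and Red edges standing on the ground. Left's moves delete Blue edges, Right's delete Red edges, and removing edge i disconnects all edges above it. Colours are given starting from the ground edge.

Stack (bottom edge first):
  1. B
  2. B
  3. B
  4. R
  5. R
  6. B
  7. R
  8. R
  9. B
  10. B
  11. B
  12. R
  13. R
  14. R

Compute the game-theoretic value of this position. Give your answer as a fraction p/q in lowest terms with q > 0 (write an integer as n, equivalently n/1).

edge 1 of 14 (B): { 0 | (no moves) } => 1
edge 2 of 14 (B): { 0 1 | (no moves) } => 2
edge 3 of 14 (B): { 0 1 2 | (no moves) } => 3
edge 4 of 14 (R): { 0 1 2 | 3 } => 5/2
edge 5 of 14 (R): { 0 1 2 | 5/2 3 } => 9/4
edge 6 of 14 (B): { 0 1 2 9/4 | 5/2 3 } => 19/8
edge 7 of 14 (R): { 0 1 2 9/4 | 19/8 5/2 3 } => 37/16
edge 8 of 14 (R): { 0 1 2 9/4 | 37/16 19/8 5/2 3 } => 73/32
edge 9 of 14 (B): { 0 1 2 9/4 73/32 | 37/16 19/8 5/2 3 } => 147/64
edge 10 of 14 (B): { 0 1 2 9/4 73/32 147/64 | 37/16 19/8 5/2 3 } => 295/128
edge 11 of 14 (B): { 0 1 2 9/4 73/32 147/64 295/128 | 37/16 19/8 5/2 3 } => 591/256
edge 12 of 14 (R): { 0 1 2 9/4 73/32 147/64 295/128 | 591/256 37/16 19/8 5/2 3 } => 1181/512
edge 13 of 14 (R): { 0 1 2 9/4 73/32 147/64 295/128 | 1181/512 591/256 37/16 19/8 5/2 3 } => 2361/1024
edge 14 of 14 (R): { 0 1 2 9/4 73/32 147/64 295/128 | 2361/1024 1181/512 591/256 37/16 19/8 5/2 3 } => 4721/2048

4721/2048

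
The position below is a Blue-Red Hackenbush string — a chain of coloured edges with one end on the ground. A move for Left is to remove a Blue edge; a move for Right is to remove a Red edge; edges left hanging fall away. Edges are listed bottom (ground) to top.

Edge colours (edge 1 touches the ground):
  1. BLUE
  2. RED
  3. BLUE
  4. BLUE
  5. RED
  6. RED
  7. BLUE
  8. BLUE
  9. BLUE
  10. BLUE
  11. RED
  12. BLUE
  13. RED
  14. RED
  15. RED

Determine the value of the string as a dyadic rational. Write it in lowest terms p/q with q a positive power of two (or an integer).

Recurse on prefixes of the 15-edge string BLUE RED BLUE BLUE RED RED BLUE BLUE BLUE BLUE RED BLUE RED RED RED:
1 of 15 · B · max L 0 · min R +∞ so 1
2 of 15 · BR · max L 0 · min R 1 so 1/2
3 of 15 · BRB · max L 1/2 · min R 1 so 3/4
4 of 15 · BRBB · max L 3/4 · min R 1 so 7/8
5 of 15 · BRBBR · max L 3/4 · min R 7/8 so 13/16
6 of 15 · BRBBRR · max L 3/4 · min R 13/16 so 25/32
7 of 15 · BRBBRRB · max L 25/32 · min R 13/16 so 51/64
8 of 15 · BRBBRRBB · max L 51/64 · min R 13/16 so 103/128
9 of 15 · BRBBRRBBB · max L 103/128 · min R 13/16 so 207/256
10 of 15 · BRBBRRBBBB · max L 207/256 · min R 13/16 so 415/512
11 of 15 · BRBBRRBBBBR · max L 207/256 · min R 415/512 so 829/1024
12 of 15 · BRBBRRBBBBRB · max L 829/1024 · min R 415/512 so 1659/2048
13 of 15 · BRBBRRBBBBRBR · max L 829/1024 · min R 1659/2048 so 3317/4096
14 of 15 · BRBBRRBBBBRBRR · max L 829/1024 · min R 3317/4096 so 6633/8192
15 of 15 · BRBBRRBBBBRBRRR · max L 829/1024 · min R 6633/8192 so 13265/16384

13265/16384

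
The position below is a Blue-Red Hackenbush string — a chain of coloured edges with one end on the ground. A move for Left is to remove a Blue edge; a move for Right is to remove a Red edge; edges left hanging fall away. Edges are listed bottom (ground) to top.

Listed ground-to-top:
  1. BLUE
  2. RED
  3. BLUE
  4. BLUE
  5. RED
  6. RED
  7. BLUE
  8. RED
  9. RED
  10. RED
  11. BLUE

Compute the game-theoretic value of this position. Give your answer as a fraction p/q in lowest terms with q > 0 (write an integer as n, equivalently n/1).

step 1: add BLUE to get B; options L={ 0 } R={ — } -> 1
step 2: add RED to get BR; options L={ 0 } R={ 1 } -> 1/2
step 3: add BLUE to get BRB; options L={ 0,1/2 } R={ 1 } -> 3/4
step 4: add BLUE to get BRBB; options L={ 0,1/2,3/4 } R={ 1 } -> 7/8
step 5: add RED to get BRBBR; options L={ 0,1/2,3/4 } R={ 7/8,1 } -> 13/16
step 6: add RED to get BRBBRR; options L={ 0,1/2,3/4 } R={ 13/16,7/8,1 } -> 25/32
step 7: add BLUE to get BRBBRRB; options L={ 0,1/2,3/4,25/32 } R={ 13/16,7/8,1 } -> 51/64
step 8: add RED to get BRBBRRBR; options L={ 0,1/2,3/4,25/32 } R={ 51/64,13/16,7/8,1 } -> 101/128
step 9: add RED to get BRBBRRBRR; options L={ 0,1/2,3/4,25/32 } R={ 101/128,51/64,13/16,7/8,1 } -> 201/256
step 10: add RED to get BRBBRRBRRR; options L={ 0,1/2,3/4,25/32 } R={ 201/256,101/128,51/64,13/16,7/8,1 } -> 401/512
step 11: add BLUE to get BRBBRRBRRRB; options L={ 0,1/2,3/4,25/32,401/512 } R={ 201/256,101/128,51/64,13/16,7/8,1 } -> 803/1024

803/1024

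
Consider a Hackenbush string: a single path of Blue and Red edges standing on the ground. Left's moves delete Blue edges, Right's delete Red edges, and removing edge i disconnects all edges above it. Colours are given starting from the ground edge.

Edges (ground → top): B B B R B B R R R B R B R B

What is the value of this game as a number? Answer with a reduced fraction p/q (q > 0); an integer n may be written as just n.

Build G(s[:k]) for k = 1..14, string s = B B B R B B R R R B R B R B.
1 of 14 · B · max L 0 · min R +∞ = 1
2 of 14 · BB · max L 1 · min R +∞ = 2
3 of 14 · BBB · max L 2 · min R +∞ = 3
4 of 14 · BBBR · max L 2 · min R 3 = 5/2
5 of 14 · BBBRB · max L 5/2 · min R 3 = 11/4
6 of 14 · BBBRBB · max L 11/4 · min R 3 = 23/8
7 of 14 · BBBRBBR · max L 11/4 · min R 23/8 = 45/16
8 of 14 · BBBRBBRR · max L 11/4 · min R 45/16 = 89/32
9 of 14 · BBBRBBRRR · max L 11/4 · min R 89/32 = 177/64
10 of 14 · BBBRBBRRRB · max L 177/64 · min R 89/32 = 355/128
11 of 14 · BBBRBBRRRBR · max L 177/64 · min R 355/128 = 709/256
12 of 14 · BBBRBBRRRBRB · max L 709/256 · min R 355/128 = 1419/512
13 of 14 · BBBRBBRRRBRBR · max L 709/256 · min R 1419/512 = 2837/1024
14 of 14 · BBBRBBRRRBRBRB · max L 2837/1024 · min R 1419/512 = 5675/2048

5675/2048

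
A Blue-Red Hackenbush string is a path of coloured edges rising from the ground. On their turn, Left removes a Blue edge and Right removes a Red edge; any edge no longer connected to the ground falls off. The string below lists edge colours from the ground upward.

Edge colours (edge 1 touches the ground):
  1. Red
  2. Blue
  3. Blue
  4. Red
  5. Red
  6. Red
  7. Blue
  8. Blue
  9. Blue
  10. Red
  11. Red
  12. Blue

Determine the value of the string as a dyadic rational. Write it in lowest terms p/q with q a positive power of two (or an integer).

-909/2048

Prefix values for Red Blue Blue Red Red Red Blue Blue Blue Red Red Blue via {L|R} + simplicity:
edge 1 of 12 (Red): { none | 0 } = -1
edge 2 of 12 (Blue): { -1 | 0 } = -1/2
edge 3 of 12 (Blue): { -1 -1/2 | 0 } = -1/4
edge 4 of 12 (Red): { -1 -1/2 | -1/4 0 } = -3/8
edge 5 of 12 (Red): { -1 -1/2 | -3/8 -1/4 0 } = -7/16
edge 6 of 12 (Red): { -1 -1/2 | -7/16 -3/8 -1/4 0 } = -15/32
edge 7 of 12 (Blue): { -1 -1/2 -15/32 | -7/16 -3/8 -1/4 0 } = -29/64
edge 8 of 12 (Blue): { -1 -1/2 -15/32 -29/64 | -7/16 -3/8 -1/4 0 } = -57/128
edge 9 of 12 (Blue): { -1 -1/2 -15/32 -29/64 -57/128 | -7/16 -3/8 -1/4 0 } = -113/256
edge 10 of 12 (Red): { -1 -1/2 -15/32 -29/64 -57/128 | -113/256 -7/16 -3/8 -1/4 0 } = -227/512
edge 11 of 12 (Red): { -1 -1/2 -15/32 -29/64 -57/128 | -227/512 -113/256 -7/16 -3/8 -1/4 0 } = -455/1024
edge 12 of 12 (Blue): { -1 -1/2 -15/32 -29/64 -57/128 -455/1024 | -227/512 -113/256 -7/16 -3/8 -1/4 0 } = -909/2048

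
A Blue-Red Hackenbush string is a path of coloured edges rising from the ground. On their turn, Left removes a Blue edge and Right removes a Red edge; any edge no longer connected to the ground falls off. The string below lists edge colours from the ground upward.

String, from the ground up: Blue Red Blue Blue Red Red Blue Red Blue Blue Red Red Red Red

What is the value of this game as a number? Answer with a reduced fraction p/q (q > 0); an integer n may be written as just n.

6497/8192

v(B) = { 0 | none } — 1
v(BR) = { 0 | 1 } — 1/2
v(BRB) = { 0,1/2 | 1 } — 3/4
v(BRBB) = { 0,1/2,3/4 | 1 } — 7/8
v(BRBBR) = { 0,1/2,3/4 | 7/8,1 } — 13/16
v(BRBBRR) = { 0,1/2,3/4 | 13/16,7/8,1 } — 25/32
v(BRBBRRB) = { 0,1/2,3/4,25/32 | 13/16,7/8,1 } — 51/64
v(BRBBRRBR) = { 0,1/2,3/4,25/32 | 51/64,13/16,7/8,1 } — 101/128
v(BRBBRRBRB) = { 0,1/2,3/4,25/32,101/128 | 51/64,13/16,7/8,1 } — 203/256
v(BRBBRRBRBB) = { 0,1/2,3/4,25/32,101/128,203/256 | 51/64,13/16,7/8,1 } — 407/512
v(BRBBRRBRBBR) = { 0,1/2,3/4,25/32,101/128,203/256 | 407/512,51/64,13/16,7/8,1 } — 813/1024
v(BRBBRRBRBBRR) = { 0,1/2,3/4,25/32,101/128,203/256 | 813/1024,407/512,51/64,13/16,7/8,1 } — 1625/2048
v(BRBBRRBRBBRRR) = { 0,1/2,3/4,25/32,101/128,203/256 | 1625/2048,813/1024,407/512,51/64,13/16,7/8,1 } — 3249/4096
v(BRBBRRBRBBRRRR) = { 0,1/2,3/4,25/32,101/128,203/256 | 3249/4096,1625/2048,813/1024,407/512,51/64,13/16,7/8,1 } — 6497/8192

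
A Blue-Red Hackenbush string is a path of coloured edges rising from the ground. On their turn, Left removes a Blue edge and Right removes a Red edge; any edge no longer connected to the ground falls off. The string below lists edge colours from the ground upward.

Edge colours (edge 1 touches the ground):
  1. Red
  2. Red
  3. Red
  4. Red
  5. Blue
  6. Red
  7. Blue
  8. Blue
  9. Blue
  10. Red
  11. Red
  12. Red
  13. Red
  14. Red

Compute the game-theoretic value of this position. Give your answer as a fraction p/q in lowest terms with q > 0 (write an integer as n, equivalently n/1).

Build val(s[:k]) for k = 1..14, string s = Red Red Red Red Blue Red Blue Blue Blue Red Red Red Red Red.
val(R) = { none | 0 } -> -1
val(RR) = { none | -1; 0 } -> -2
val(RRR) = { none | -2; -1; 0 } -> -3
val(RRRR) = { none | -3; -2; -1; 0 } -> -4
val(RRRRB) = { -4 | -3; -2; -1; 0 } -> -7/2
val(RRRRBR) = { -4 | -7/2; -3; -2; -1; 0 } -> -15/4
val(RRRRBRB) = { -4; -15/4 | -7/2; -3; -2; -1; 0 } -> -29/8
val(RRRRBRBB) = { -4; -15/4; -29/8 | -7/2; -3; -2; -1; 0 } -> -57/16
val(RRRRBRBBB) = { -4; -15/4; -29/8; -57/16 | -7/2; -3; -2; -1; 0 } -> -113/32
val(RRRRBRBBBR) = { -4; -15/4; -29/8; -57/16 | -113/32; -7/2; -3; -2; -1; 0 } -> -227/64
val(RRRRBRBBBRR) = { -4; -15/4; -29/8; -57/16 | -227/64; -113/32; -7/2; -3; -2; -1; 0 } -> -455/128
val(RRRRBRBBBRRR) = { -4; -15/4; -29/8; -57/16 | -455/128; -227/64; -113/32; -7/2; -3; -2; -1; 0 } -> -911/256
val(RRRRBRBBBRRRR) = { -4; -15/4; -29/8; -57/16 | -911/256; -455/128; -227/64; -113/32; -7/2; -3; -2; -1; 0 } -> -1823/512
val(RRRRBRBBBRRRRR) = { -4; -15/4; -29/8; -57/16 | -1823/512; -911/256; -455/128; -227/64; -113/32; -7/2; -3; -2; -1; 0 } -> -3647/1024

-3647/1024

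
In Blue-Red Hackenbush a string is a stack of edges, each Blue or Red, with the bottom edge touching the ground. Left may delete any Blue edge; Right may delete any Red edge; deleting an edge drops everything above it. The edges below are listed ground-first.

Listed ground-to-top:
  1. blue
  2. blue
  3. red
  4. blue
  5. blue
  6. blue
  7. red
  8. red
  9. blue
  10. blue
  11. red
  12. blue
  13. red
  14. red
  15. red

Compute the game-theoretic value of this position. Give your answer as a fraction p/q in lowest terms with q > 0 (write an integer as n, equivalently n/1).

15569/8192

b: Left { 0 }, Right { — } -> simplest 1
bb: Left { 0,1 }, Right { — } -> simplest 2
bbr: Left { 0,1 }, Right { 2 } -> simplest 3/2
bbrb: Left { 0,1,3/2 }, Right { 2 } -> simplest 7/4
bbrbb: Left { 0,1,3/2,7/4 }, Right { 2 } -> simplest 15/8
bbrbbb: Left { 0,1,3/2,7/4,15/8 }, Right { 2 } -> simplest 31/16
bbrbbbr: Left { 0,1,3/2,7/4,15/8 }, Right { 31/16,2 } -> simplest 61/32
bbrbbbrr: Left { 0,1,3/2,7/4,15/8 }, Right { 61/32,31/16,2 } -> simplest 121/64
bbrbbbrrb: Left { 0,1,3/2,7/4,15/8,121/64 }, Right { 61/32,31/16,2 } -> simplest 243/128
bbrbbbrrbb: Left { 0,1,3/2,7/4,15/8,121/64,243/128 }, Right { 61/32,31/16,2 } -> simplest 487/256
bbrbbbrrbbr: Left { 0,1,3/2,7/4,15/8,121/64,243/128 }, Right { 487/256,61/32,31/16,2 } -> simplest 973/512
bbrbbbrrbbrb: Left { 0,1,3/2,7/4,15/8,121/64,243/128,973/512 }, Right { 487/256,61/32,31/16,2 } -> simplest 1947/1024
bbrbbbrrbbrbr: Left { 0,1,3/2,7/4,15/8,121/64,243/128,973/512 }, Right { 1947/1024,487/256,61/32,31/16,2 } -> simplest 3893/2048
bbrbbbrrbbrbrr: Left { 0,1,3/2,7/4,15/8,121/64,243/128,973/512 }, Right { 3893/2048,1947/1024,487/256,61/32,31/16,2 } -> simplest 7785/4096
bbrbbbrrbbrbrrr: Left { 0,1,3/2,7/4,15/8,121/64,243/128,973/512 }, Right { 7785/4096,3893/2048,1947/1024,487/256,61/32,31/16,2 } -> simplest 15569/8192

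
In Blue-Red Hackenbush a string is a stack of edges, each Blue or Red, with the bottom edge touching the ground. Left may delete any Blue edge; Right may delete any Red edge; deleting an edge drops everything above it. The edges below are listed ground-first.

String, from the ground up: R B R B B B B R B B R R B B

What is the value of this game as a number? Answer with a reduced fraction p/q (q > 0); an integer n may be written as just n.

-4249/8192

Prefix values for R B R B B B B R B B R R B B via {L|R} + simplicity:
step 1: add R to get R; options L={ none } R={ 0 } — -1
step 2: add B to get RB; options L={ -1 } R={ 0 } — -1/2
step 3: add R to get RBR; options L={ -1 } R={ -1/2 0 } — -3/4
step 4: add B to get RBRB; options L={ -1 -3/4 } R={ -1/2 0 } — -5/8
step 5: add B to get RBRBB; options L={ -1 -3/4 -5/8 } R={ -1/2 0 } — -9/16
step 6: add B to get RBRBBB; options L={ -1 -3/4 -5/8 -9/16 } R={ -1/2 0 } — -17/32
step 7: add B to get RBRBBBB; options L={ -1 -3/4 -5/8 -9/16 -17/32 } R={ -1/2 0 } — -33/64
step 8: add R to get RBRBBBBR; options L={ -1 -3/4 -5/8 -9/16 -17/32 } R={ -33/64 -1/2 0 } — -67/128
step 9: add B to get RBRBBBBRB; options L={ -1 -3/4 -5/8 -9/16 -17/32 -67/128 } R={ -33/64 -1/2 0 } — -133/256
step 10: add B to get RBRBBBBRBB; options L={ -1 -3/4 -5/8 -9/16 -17/32 -67/128 -133/256 } R={ -33/64 -1/2 0 } — -265/512
step 11: add R to get RBRBBBBRBBR; options L={ -1 -3/4 -5/8 -9/16 -17/32 -67/128 -133/256 } R={ -265/512 -33/64 -1/2 0 } — -531/1024
step 12: add R to get RBRBBBBRBBRR; options L={ -1 -3/4 -5/8 -9/16 -17/32 -67/128 -133/256 } R={ -531/1024 -265/512 -33/64 -1/2 0 } — -1063/2048
step 13: add B to get RBRBBBBRBBRRB; options L={ -1 -3/4 -5/8 -9/16 -17/32 -67/128 -133/256 -1063/2048 } R={ -531/1024 -265/512 -33/64 -1/2 0 } — -2125/4096
step 14: add B to get RBRBBBBRBBRRBB; options L={ -1 -3/4 -5/8 -9/16 -17/32 -67/128 -133/256 -1063/2048 -2125/4096 } R={ -531/1024 -265/512 -33/64 -1/2 0 } — -4249/8192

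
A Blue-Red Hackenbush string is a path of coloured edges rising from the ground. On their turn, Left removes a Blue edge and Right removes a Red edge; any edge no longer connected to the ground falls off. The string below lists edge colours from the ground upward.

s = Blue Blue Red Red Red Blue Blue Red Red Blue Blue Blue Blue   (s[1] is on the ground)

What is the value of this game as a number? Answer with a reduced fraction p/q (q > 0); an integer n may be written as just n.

2463/2048

B: Left { 0 }, Right { · } ⇒ simplest 1
BB: Left { 0 1 }, Right { · } ⇒ simplest 2
BBR: Left { 0 1 }, Right { 2 } ⇒ simplest 3/2
BBRR: Left { 0 1 }, Right { 3/2 2 } ⇒ simplest 5/4
BBRRR: Left { 0 1 }, Right { 5/4 3/2 2 } ⇒ simplest 9/8
BBRRRB: Left { 0 1 9/8 }, Right { 5/4 3/2 2 } ⇒ simplest 19/16
BBRRRBB: Left { 0 1 9/8 19/16 }, Right { 5/4 3/2 2 } ⇒ simplest 39/32
BBRRRBBR: Left { 0 1 9/8 19/16 }, Right { 39/32 5/4 3/2 2 } ⇒ simplest 77/64
BBRRRBBRR: Left { 0 1 9/8 19/16 }, Right { 77/64 39/32 5/4 3/2 2 } ⇒ simplest 153/128
BBRRRBBRRB: Left { 0 1 9/8 19/16 153/128 }, Right { 77/64 39/32 5/4 3/2 2 } ⇒ simplest 307/256
BBRRRBBRRBB: Left { 0 1 9/8 19/16 153/128 307/256 }, Right { 77/64 39/32 5/4 3/2 2 } ⇒ simplest 615/512
BBRRRBBRRBBB: Left { 0 1 9/8 19/16 153/128 307/256 615/512 }, Right { 77/64 39/32 5/4 3/2 2 } ⇒ simplest 1231/1024
BBRRRBBRRBBBB: Left { 0 1 9/8 19/16 153/128 307/256 615/512 1231/1024 }, Right { 77/64 39/32 5/4 3/2 2 } ⇒ simplest 2463/2048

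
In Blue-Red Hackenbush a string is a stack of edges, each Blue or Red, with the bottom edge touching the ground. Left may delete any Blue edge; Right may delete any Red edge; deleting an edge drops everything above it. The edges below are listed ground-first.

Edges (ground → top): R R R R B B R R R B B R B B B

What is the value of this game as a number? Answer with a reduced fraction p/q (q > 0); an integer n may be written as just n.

-7057/2048

Build val(s[:k]) for k = 1..15, string s = R R R R B B R R R B B R B B B.
step 1: add R to get R; options L={  } R={ 0 } gives -1
step 2: add R to get RR; options L={  } R={ -1 0 } gives -2
step 3: add R to get RRR; options L={  } R={ -2 -1 0 } gives -3
step 4: add R to get RRRR; options L={  } R={ -3 -2 -1 0 } gives -4
step 5: add B to get RRRRB; options L={ -4 } R={ -3 -2 -1 0 } gives -7/2
step 6: add B to get RRRRBB; options L={ -4 -7/2 } R={ -3 -2 -1 0 } gives -13/4
step 7: add R to get RRRRBBR; options L={ -4 -7/2 } R={ -13/4 -3 -2 -1 0 } gives -27/8
step 8: add R to get RRRRBBRR; options L={ -4 -7/2 } R={ -27/8 -13/4 -3 -2 -1 0 } gives -55/16
step 9: add R to get RRRRBBRRR; options L={ -4 -7/2 } R={ -55/16 -27/8 -13/4 -3 -2 -1 0 } gives -111/32
step 10: add B to get RRRRBBRRRB; options L={ -4 -7/2 -111/32 } R={ -55/16 -27/8 -13/4 -3 -2 -1 0 } gives -221/64
step 11: add B to get RRRRBBRRRBB; options L={ -4 -7/2 -111/32 -221/64 } R={ -55/16 -27/8 -13/4 -3 -2 -1 0 } gives -441/128
step 12: add R to get RRRRBBRRRBBR; options L={ -4 -7/2 -111/32 -221/64 } R={ -441/128 -55/16 -27/8 -13/4 -3 -2 -1 0 } gives -883/256
step 13: add B to get RRRRBBRRRBBRB; options L={ -4 -7/2 -111/32 -221/64 -883/256 } R={ -441/128 -55/16 -27/8 -13/4 -3 -2 -1 0 } gives -1765/512
step 14: add B to get RRRRBBRRRBBRBB; options L={ -4 -7/2 -111/32 -221/64 -883/256 -1765/512 } R={ -441/128 -55/16 -27/8 -13/4 -3 -2 -1 0 } gives -3529/1024
step 15: add B to get RRRRBBRRRBBRBBB; options L={ -4 -7/2 -111/32 -221/64 -883/256 -1765/512 -3529/1024 } R={ -441/128 -55/16 -27/8 -13/4 -3 -2 -1 0 } gives -7057/2048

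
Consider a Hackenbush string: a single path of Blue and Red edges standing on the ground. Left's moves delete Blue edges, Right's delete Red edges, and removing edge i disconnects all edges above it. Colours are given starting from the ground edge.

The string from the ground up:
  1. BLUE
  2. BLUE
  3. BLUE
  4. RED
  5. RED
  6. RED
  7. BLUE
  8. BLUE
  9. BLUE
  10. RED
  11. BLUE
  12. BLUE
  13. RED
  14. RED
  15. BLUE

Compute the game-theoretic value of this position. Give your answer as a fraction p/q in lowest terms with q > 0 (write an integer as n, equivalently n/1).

step 1: add BLUE to get B; options L={ 0 } R={ none } so 1
step 2: add BLUE to get BB; options L={ 0,1 } R={ none } so 2
step 3: add BLUE to get BBB; options L={ 0,1,2 } R={ none } so 3
step 4: add RED to get BBBR; options L={ 0,1,2 } R={ 3 } so 5/2
step 5: add RED to get BBBRR; options L={ 0,1,2 } R={ 5/2,3 } so 9/4
step 6: add RED to get BBBRRR; options L={ 0,1,2 } R={ 9/4,5/2,3 } so 17/8
step 7: add BLUE to get BBBRRRB; options L={ 0,1,2,17/8 } R={ 9/4,5/2,3 } so 35/16
step 8: add BLUE to get BBBRRRBB; options L={ 0,1,2,17/8,35/16 } R={ 9/4,5/2,3 } so 71/32
step 9: add BLUE to get BBBRRRBBB; options L={ 0,1,2,17/8,35/16,71/32 } R={ 9/4,5/2,3 } so 143/64
step 10: add RED to get BBBRRRBBBR; options L={ 0,1,2,17/8,35/16,71/32 } R={ 143/64,9/4,5/2,3 } so 285/128
step 11: add BLUE to get BBBRRRBBBRB; options L={ 0,1,2,17/8,35/16,71/32,285/128 } R={ 143/64,9/4,5/2,3 } so 571/256
step 12: add BLUE to get BBBRRRBBBRBB; options L={ 0,1,2,17/8,35/16,71/32,285/128,571/256 } R={ 143/64,9/4,5/2,3 } so 1143/512
step 13: add RED to get BBBRRRBBBRBBR; options L={ 0,1,2,17/8,35/16,71/32,285/128,571/256 } R={ 1143/512,143/64,9/4,5/2,3 } so 2285/1024
step 14: add RED to get BBBRRRBBBRBBRR; options L={ 0,1,2,17/8,35/16,71/32,285/128,571/256 } R={ 2285/1024,1143/512,143/64,9/4,5/2,3 } so 4569/2048
step 15: add BLUE to get BBBRRRBBBRBBRRB; options L={ 0,1,2,17/8,35/16,71/32,285/128,571/256,4569/2048 } R={ 2285/1024,1143/512,143/64,9/4,5/2,3 } so 9139/4096

9139/4096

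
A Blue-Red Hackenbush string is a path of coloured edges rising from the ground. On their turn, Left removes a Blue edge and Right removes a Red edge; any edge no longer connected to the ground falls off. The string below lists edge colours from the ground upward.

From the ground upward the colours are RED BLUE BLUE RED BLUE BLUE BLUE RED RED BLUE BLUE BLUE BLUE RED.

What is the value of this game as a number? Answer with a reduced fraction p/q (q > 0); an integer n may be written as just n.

-2243/8192

R: Left { · }, Right { 0 } — simplest -1
RB: Left { -1 }, Right { 0 } — simplest -1/2
RBB: Left { -1; -1/2 }, Right { 0 } — simplest -1/4
RBBR: Left { -1; -1/2 }, Right { -1/4; 0 } — simplest -3/8
RBBRB: Left { -1; -1/2; -3/8 }, Right { -1/4; 0 } — simplest -5/16
RBBRBB: Left { -1; -1/2; -3/8; -5/16 }, Right { -1/4; 0 } — simplest -9/32
RBBRBBB: Left { -1; -1/2; -3/8; -5/16; -9/32 }, Right { -1/4; 0 } — simplest -17/64
RBBRBBBR: Left { -1; -1/2; -3/8; -5/16; -9/32 }, Right { -17/64; -1/4; 0 } — simplest -35/128
RBBRBBBRR: Left { -1; -1/2; -3/8; -5/16; -9/32 }, Right { -35/128; -17/64; -1/4; 0 } — simplest -71/256
RBBRBBBRRB: Left { -1; -1/2; -3/8; -5/16; -9/32; -71/256 }, Right { -35/128; -17/64; -1/4; 0 } — simplest -141/512
RBBRBBBRRBB: Left { -1; -1/2; -3/8; -5/16; -9/32; -71/256; -141/512 }, Right { -35/128; -17/64; -1/4; 0 } — simplest -281/1024
RBBRBBBRRBBB: Left { -1; -1/2; -3/8; -5/16; -9/32; -71/256; -141/512; -281/1024 }, Right { -35/128; -17/64; -1/4; 0 } — simplest -561/2048
RBBRBBBRRBBBB: Left { -1; -1/2; -3/8; -5/16; -9/32; -71/256; -141/512; -281/1024; -561/2048 }, Right { -35/128; -17/64; -1/4; 0 } — simplest -1121/4096
RBBRBBBRRBBBBR: Left { -1; -1/2; -3/8; -5/16; -9/32; -71/256; -141/512; -281/1024; -561/2048 }, Right { -1121/4096; -35/128; -17/64; -1/4; 0 } — simplest -2243/8192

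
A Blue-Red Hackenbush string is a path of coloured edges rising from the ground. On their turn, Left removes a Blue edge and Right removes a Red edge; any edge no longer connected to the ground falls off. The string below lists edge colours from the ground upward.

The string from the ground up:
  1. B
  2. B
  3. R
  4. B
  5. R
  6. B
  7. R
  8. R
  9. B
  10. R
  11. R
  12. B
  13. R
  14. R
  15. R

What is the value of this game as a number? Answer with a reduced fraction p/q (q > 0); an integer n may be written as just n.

Recurse on prefixes of the 15-edge string B B R B R B R R B R R B R R R:
step 1: add B to get B; options L={ 0 } R={ none } → 1
step 2: add B to get BB; options L={ 0 1 } R={ none } → 2
step 3: add R to get BBR; options L={ 0 1 } R={ 2 } → 3/2
step 4: add B to get BBRB; options L={ 0 1 3/2 } R={ 2 } → 7/4
step 5: add R to get BBRBR; options L={ 0 1 3/2 } R={ 7/4 2 } → 13/8
step 6: add B to get BBRBRB; options L={ 0 1 3/2 13/8 } R={ 7/4 2 } → 27/16
step 7: add R to get BBRBRBR; options L={ 0 1 3/2 13/8 } R={ 27/16 7/4 2 } → 53/32
step 8: add R to get BBRBRBRR; options L={ 0 1 3/2 13/8 } R={ 53/32 27/16 7/4 2 } → 105/64
step 9: add B to get BBRBRBRRB; options L={ 0 1 3/2 13/8 105/64 } R={ 53/32 27/16 7/4 2 } → 211/128
step 10: add R to get BBRBRBRRBR; options L={ 0 1 3/2 13/8 105/64 } R={ 211/128 53/32 27/16 7/4 2 } → 421/256
step 11: add R to get BBRBRBRRBRR; options L={ 0 1 3/2 13/8 105/64 } R={ 421/256 211/128 53/32 27/16 7/4 2 } → 841/512
step 12: add B to get BBRBRBRRBRRB; options L={ 0 1 3/2 13/8 105/64 841/512 } R={ 421/256 211/128 53/32 27/16 7/4 2 } → 1683/1024
step 13: add R to get BBRBRBRRBRRBR; options L={ 0 1 3/2 13/8 105/64 841/512 } R={ 1683/1024 421/256 211/128 53/32 27/16 7/4 2 } → 3365/2048
step 14: add R to get BBRBRBRRBRRBRR; options L={ 0 1 3/2 13/8 105/64 841/512 } R={ 3365/2048 1683/1024 421/256 211/128 53/32 27/16 7/4 2 } → 6729/4096
step 15: add R to get BBRBRBRRBRRBRRR; options L={ 0 1 3/2 13/8 105/64 841/512 } R={ 6729/4096 3365/2048 1683/1024 421/256 211/128 53/32 27/16 7/4 2 } → 13457/8192

13457/8192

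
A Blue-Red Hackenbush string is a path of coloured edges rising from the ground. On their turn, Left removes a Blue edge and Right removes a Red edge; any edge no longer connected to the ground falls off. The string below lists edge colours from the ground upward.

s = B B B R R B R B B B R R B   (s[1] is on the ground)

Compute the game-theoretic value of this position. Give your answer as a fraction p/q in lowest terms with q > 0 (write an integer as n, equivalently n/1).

2419/1024

Prefix values for B B B R R B R B B B R R B via {L|R} + simplicity:
val_1 [B]  L=[0]  R=[·]  = 1
val_2 [BB]  L=[0,1]  R=[·]  = 2
val_3 [BBB]  L=[0,1,2]  R=[·]  = 3
val_4 [BBBR]  L=[0,1,2]  R=[3]  = 5/2
val_5 [BBBRR]  L=[0,1,2]  R=[5/2,3]  = 9/4
val_6 [BBBRRB]  L=[0,1,2,9/4]  R=[5/2,3]  = 19/8
val_7 [BBBRRBR]  L=[0,1,2,9/4]  R=[19/8,5/2,3]  = 37/16
val_8 [BBBRRBRB]  L=[0,1,2,9/4,37/16]  R=[19/8,5/2,3]  = 75/32
val_9 [BBBRRBRBB]  L=[0,1,2,9/4,37/16,75/32]  R=[19/8,5/2,3]  = 151/64
val_10 [BBBRRBRBBB]  L=[0,1,2,9/4,37/16,75/32,151/64]  R=[19/8,5/2,3]  = 303/128
val_11 [BBBRRBRBBBR]  L=[0,1,2,9/4,37/16,75/32,151/64]  R=[303/128,19/8,5/2,3]  = 605/256
val_12 [BBBRRBRBBBRR]  L=[0,1,2,9/4,37/16,75/32,151/64]  R=[605/256,303/128,19/8,5/2,3]  = 1209/512
val_13 [BBBRRBRBBBRRB]  L=[0,1,2,9/4,37/16,75/32,151/64,1209/512]  R=[605/256,303/128,19/8,5/2,3]  = 2419/1024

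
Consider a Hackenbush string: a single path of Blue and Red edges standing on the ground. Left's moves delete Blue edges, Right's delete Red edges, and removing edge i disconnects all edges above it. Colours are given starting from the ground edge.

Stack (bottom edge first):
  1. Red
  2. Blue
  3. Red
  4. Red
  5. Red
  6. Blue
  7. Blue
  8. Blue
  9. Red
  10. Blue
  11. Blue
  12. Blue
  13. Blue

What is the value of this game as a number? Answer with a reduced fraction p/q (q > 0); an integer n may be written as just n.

-3617/4096

G(R) = { none | 0 } => -1
G(RB) = { -1 | 0 } => -1/2
G(RBR) = { -1 | -1/2, 0 } => -3/4
G(RBRR) = { -1 | -3/4, -1/2, 0 } => -7/8
G(RBRRR) = { -1 | -7/8, -3/4, -1/2, 0 } => -15/16
G(RBRRRB) = { -1, -15/16 | -7/8, -3/4, -1/2, 0 } => -29/32
G(RBRRRBB) = { -1, -15/16, -29/32 | -7/8, -3/4, -1/2, 0 } => -57/64
G(RBRRRBBB) = { -1, -15/16, -29/32, -57/64 | -7/8, -3/4, -1/2, 0 } => -113/128
G(RBRRRBBBR) = { -1, -15/16, -29/32, -57/64 | -113/128, -7/8, -3/4, -1/2, 0 } => -227/256
G(RBRRRBBBRB) = { -1, -15/16, -29/32, -57/64, -227/256 | -113/128, -7/8, -3/4, -1/2, 0 } => -453/512
G(RBRRRBBBRBB) = { -1, -15/16, -29/32, -57/64, -227/256, -453/512 | -113/128, -7/8, -3/4, -1/2, 0 } => -905/1024
G(RBRRRBBBRBBB) = { -1, -15/16, -29/32, -57/64, -227/256, -453/512, -905/1024 | -113/128, -7/8, -3/4, -1/2, 0 } => -1809/2048
G(RBRRRBBBRBBBB) = { -1, -15/16, -29/32, -57/64, -227/256, -453/512, -905/1024, -1809/2048 | -113/128, -7/8, -3/4, -1/2, 0 } => -3617/4096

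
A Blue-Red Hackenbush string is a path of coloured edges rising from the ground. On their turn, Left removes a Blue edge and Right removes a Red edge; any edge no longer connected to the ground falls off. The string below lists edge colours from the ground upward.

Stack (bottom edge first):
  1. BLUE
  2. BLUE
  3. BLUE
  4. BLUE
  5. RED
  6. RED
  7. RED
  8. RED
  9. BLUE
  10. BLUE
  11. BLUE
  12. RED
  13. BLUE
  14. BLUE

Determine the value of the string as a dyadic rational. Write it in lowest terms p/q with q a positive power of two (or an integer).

Build v(s[:k]) for k = 1..14, string s = BLUE BLUE BLUE BLUE RED RED RED RED BLUE BLUE BLUE RED BLUE BLUE.
v_1 [B]  L=[0]  R=[]  -> 1
v_2 [BB]  L=[0,1]  R=[]  -> 2
v_3 [BBB]  L=[0,1,2]  R=[]  -> 3
v_4 [BBBB]  L=[0,1,2,3]  R=[]  -> 4
v_5 [BBBBR]  L=[0,1,2,3]  R=[4]  -> 7/2
v_6 [BBBBRR]  L=[0,1,2,3]  R=[7/2,4]  -> 13/4
v_7 [BBBBRRR]  L=[0,1,2,3]  R=[13/4,7/2,4]  -> 25/8
v_8 [BBBBRRRR]  L=[0,1,2,3]  R=[25/8,13/4,7/2,4]  -> 49/16
v_9 [BBBBRRRRB]  L=[0,1,2,3,49/16]  R=[25/8,13/4,7/2,4]  -> 99/32
v_10 [BBBBRRRRBB]  L=[0,1,2,3,49/16,99/32]  R=[25/8,13/4,7/2,4]  -> 199/64
v_11 [BBBBRRRRBBB]  L=[0,1,2,3,49/16,99/32,199/64]  R=[25/8,13/4,7/2,4]  -> 399/128
v_12 [BBBBRRRRBBBR]  L=[0,1,2,3,49/16,99/32,199/64]  R=[399/128,25/8,13/4,7/2,4]  -> 797/256
v_13 [BBBBRRRRBBBRB]  L=[0,1,2,3,49/16,99/32,199/64,797/256]  R=[399/128,25/8,13/4,7/2,4]  -> 1595/512
v_14 [BBBBRRRRBBBRBB]  L=[0,1,2,3,49/16,99/32,199/64,797/256,1595/512]  R=[399/128,25/8,13/4,7/2,4]  -> 3191/1024

3191/1024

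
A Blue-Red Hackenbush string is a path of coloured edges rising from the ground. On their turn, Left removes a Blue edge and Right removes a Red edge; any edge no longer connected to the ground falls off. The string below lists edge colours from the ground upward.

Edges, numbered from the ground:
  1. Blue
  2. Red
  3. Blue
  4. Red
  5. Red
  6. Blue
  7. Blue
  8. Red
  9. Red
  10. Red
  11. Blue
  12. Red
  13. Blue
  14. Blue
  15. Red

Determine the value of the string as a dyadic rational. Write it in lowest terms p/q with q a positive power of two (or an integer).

9773/16384

B: Left { 0 }, Right {  } so simplest 1
BR: Left { 0 }, Right { 1 } so simplest 1/2
BRB: Left { 0, 1/2 }, Right { 1 } so simplest 3/4
BRBR: Left { 0, 1/2 }, Right { 3/4, 1 } so simplest 5/8
BRBRR: Left { 0, 1/2 }, Right { 5/8, 3/4, 1 } so simplest 9/16
BRBRRB: Left { 0, 1/2, 9/16 }, Right { 5/8, 3/4, 1 } so simplest 19/32
BRBRRBB: Left { 0, 1/2, 9/16, 19/32 }, Right { 5/8, 3/4, 1 } so simplest 39/64
BRBRRBBR: Left { 0, 1/2, 9/16, 19/32 }, Right { 39/64, 5/8, 3/4, 1 } so simplest 77/128
BRBRRBBRR: Left { 0, 1/2, 9/16, 19/32 }, Right { 77/128, 39/64, 5/8, 3/4, 1 } so simplest 153/256
BRBRRBBRRR: Left { 0, 1/2, 9/16, 19/32 }, Right { 153/256, 77/128, 39/64, 5/8, 3/4, 1 } so simplest 305/512
BRBRRBBRRRB: Left { 0, 1/2, 9/16, 19/32, 305/512 }, Right { 153/256, 77/128, 39/64, 5/8, 3/4, 1 } so simplest 611/1024
BRBRRBBRRRBR: Left { 0, 1/2, 9/16, 19/32, 305/512 }, Right { 611/1024, 153/256, 77/128, 39/64, 5/8, 3/4, 1 } so simplest 1221/2048
BRBRRBBRRRBRB: Left { 0, 1/2, 9/16, 19/32, 305/512, 1221/2048 }, Right { 611/1024, 153/256, 77/128, 39/64, 5/8, 3/4, 1 } so simplest 2443/4096
BRBRRBBRRRBRBB: Left { 0, 1/2, 9/16, 19/32, 305/512, 1221/2048, 2443/4096 }, Right { 611/1024, 153/256, 77/128, 39/64, 5/8, 3/4, 1 } so simplest 4887/8192
BRBRRBBRRRBRBBR: Left { 0, 1/2, 9/16, 19/32, 305/512, 1221/2048, 2443/4096 }, Right { 4887/8192, 611/1024, 153/256, 77/128, 39/64, 5/8, 3/4, 1 } so simplest 9773/16384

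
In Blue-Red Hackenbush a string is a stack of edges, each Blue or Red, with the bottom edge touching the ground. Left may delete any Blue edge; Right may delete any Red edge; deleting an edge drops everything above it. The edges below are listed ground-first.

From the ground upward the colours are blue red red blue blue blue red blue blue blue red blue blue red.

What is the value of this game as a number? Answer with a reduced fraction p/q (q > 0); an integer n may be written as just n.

value(b) = { 0 | · } => 1
value(br) = { 0 | 1 } => 1/2
value(brr) = { 0 | 1/2,1 } => 1/4
value(brrb) = { 0,1/4 | 1/2,1 } => 3/8
value(brrbb) = { 0,1/4,3/8 | 1/2,1 } => 7/16
value(brrbbb) = { 0,1/4,3/8,7/16 | 1/2,1 } => 15/32
value(brrbbbr) = { 0,1/4,3/8,7/16 | 15/32,1/2,1 } => 29/64
value(brrbbbrb) = { 0,1/4,3/8,7/16,29/64 | 15/32,1/2,1 } => 59/128
value(brrbbbrbb) = { 0,1/4,3/8,7/16,29/64,59/128 | 15/32,1/2,1 } => 119/256
value(brrbbbrbbb) = { 0,1/4,3/8,7/16,29/64,59/128,119/256 | 15/32,1/2,1 } => 239/512
value(brrbbbrbbbr) = { 0,1/4,3/8,7/16,29/64,59/128,119/256 | 239/512,15/32,1/2,1 } => 477/1024
value(brrbbbrbbbrb) = { 0,1/4,3/8,7/16,29/64,59/128,119/256,477/1024 | 239/512,15/32,1/2,1 } => 955/2048
value(brrbbbrbbbrbb) = { 0,1/4,3/8,7/16,29/64,59/128,119/256,477/1024,955/2048 | 239/512,15/32,1/2,1 } => 1911/4096
value(brrbbbrbbbrbbr) = { 0,1/4,3/8,7/16,29/64,59/128,119/256,477/1024,955/2048 | 1911/4096,239/512,15/32,1/2,1 } => 3821/8192

3821/8192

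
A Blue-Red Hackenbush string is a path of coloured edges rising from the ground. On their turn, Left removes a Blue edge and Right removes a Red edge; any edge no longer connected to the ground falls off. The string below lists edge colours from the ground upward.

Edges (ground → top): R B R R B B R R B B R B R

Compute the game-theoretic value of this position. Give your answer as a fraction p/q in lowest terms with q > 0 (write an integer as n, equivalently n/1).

edge 1 of 13 (R): { (no moves) | 0 } so -1
edge 2 of 13 (B): { -1 | 0 } so -1/2
edge 3 of 13 (R): { -1 | -1/2; 0 } so -3/4
edge 4 of 13 (R): { -1 | -3/4; -1/2; 0 } so -7/8
edge 5 of 13 (B): { -1; -7/8 | -3/4; -1/2; 0 } so -13/16
edge 6 of 13 (B): { -1; -7/8; -13/16 | -3/4; -1/2; 0 } so -25/32
edge 7 of 13 (R): { -1; -7/8; -13/16 | -25/32; -3/4; -1/2; 0 } so -51/64
edge 8 of 13 (R): { -1; -7/8; -13/16 | -51/64; -25/32; -3/4; -1/2; 0 } so -103/128
edge 9 of 13 (B): { -1; -7/8; -13/16; -103/128 | -51/64; -25/32; -3/4; -1/2; 0 } so -205/256
edge 10 of 13 (B): { -1; -7/8; -13/16; -103/128; -205/256 | -51/64; -25/32; -3/4; -1/2; 0 } so -409/512
edge 11 of 13 (R): { -1; -7/8; -13/16; -103/128; -205/256 | -409/512; -51/64; -25/32; -3/4; -1/2; 0 } so -819/1024
edge 12 of 13 (B): { -1; -7/8; -13/16; -103/128; -205/256; -819/1024 | -409/512; -51/64; -25/32; -3/4; -1/2; 0 } so -1637/2048
edge 13 of 13 (R): { -1; -7/8; -13/16; -103/128; -205/256; -819/1024 | -1637/2048; -409/512; -51/64; -25/32; -3/4; -1/2; 0 } so -3275/4096

-3275/4096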